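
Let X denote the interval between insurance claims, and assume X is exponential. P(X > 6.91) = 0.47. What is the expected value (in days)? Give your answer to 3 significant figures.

e^(−λ·6.91) = 0.47 ⇒ λ = −ln(0.47)/6.91 = 0.109265.
Mean = 1/λ = 9.15204 days.

9.15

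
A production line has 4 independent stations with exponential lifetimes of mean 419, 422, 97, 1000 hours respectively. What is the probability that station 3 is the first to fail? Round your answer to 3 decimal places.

0.642

Rates: λ_i = 1/mean_i → 0.00238663, 0.00236967, 0.0103093, 0.001; Σλ = 0.0160656.
P(station 3 first) = λ_3/Σλ = 0.0103093/0.0160656 ≈ 0.642.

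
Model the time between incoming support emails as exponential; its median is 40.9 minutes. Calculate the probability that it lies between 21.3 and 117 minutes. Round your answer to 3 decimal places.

0.559

For an exponential, median = ln(2)/λ, so λ = ln 2 / 40.9 = 0.0169474 per minute.
P(21.3 < X < 117) = e^(−λ·21.3) − e^(−λ·117) = 0.69699 − 0.13768 ≈ 0.559.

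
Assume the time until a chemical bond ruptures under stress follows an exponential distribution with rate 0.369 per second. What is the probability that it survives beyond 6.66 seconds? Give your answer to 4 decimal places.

0.0856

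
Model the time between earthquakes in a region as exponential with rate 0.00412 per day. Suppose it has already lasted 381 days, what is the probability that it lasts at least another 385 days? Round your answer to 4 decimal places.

0.2047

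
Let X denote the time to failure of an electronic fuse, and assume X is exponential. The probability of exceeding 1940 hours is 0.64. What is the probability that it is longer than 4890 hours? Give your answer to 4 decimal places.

0.3247

e^(−λ·1940) = 0.64 ⇒ λ = −ln(0.64)/1940 = 0.000230045.
P(X > 4890) = e^(−0.000230045·4890) = e^(−1.1249) ≈ 0.3247.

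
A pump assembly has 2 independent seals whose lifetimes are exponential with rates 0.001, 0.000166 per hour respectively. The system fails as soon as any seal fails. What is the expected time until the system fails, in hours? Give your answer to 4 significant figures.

857.6

The time to first failure is exponential with rate Σλ = 0.001 + 0.000166 = 0.001166.
E[min] = 1/Σλ = 1/0.001166 = 857.633 hours.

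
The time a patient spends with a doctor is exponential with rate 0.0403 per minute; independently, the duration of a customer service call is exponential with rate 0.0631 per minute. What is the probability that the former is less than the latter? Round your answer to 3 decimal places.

0.390

λ_1 = 0.0403, λ_2 = 0.0631.
For independent exponentials, P(the former < the latter) = λ_1/(λ_1+λ_2) = 0.0403/0.1034 ≈ 0.390.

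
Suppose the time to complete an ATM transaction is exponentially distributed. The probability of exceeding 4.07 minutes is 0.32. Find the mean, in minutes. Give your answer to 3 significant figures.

3.57

e^(−λ·4.07) = 0.32 ⇒ λ = −ln(0.32)/4.07 = 0.279959.
Mean = 1/λ = 3.57195 minutes.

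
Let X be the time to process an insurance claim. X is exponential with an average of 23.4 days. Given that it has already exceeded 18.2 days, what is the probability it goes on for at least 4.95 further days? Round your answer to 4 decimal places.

0.8093

The rate is λ = 1/23.4 = 0.042735 per day.
P(X > s+t | X > s) = e^(−λ(s+t))/e^(−λs) = e^(−λt), independent of s = 18.2.
P(X > 4.95) = e^(−0.21154) ≈ 0.8093.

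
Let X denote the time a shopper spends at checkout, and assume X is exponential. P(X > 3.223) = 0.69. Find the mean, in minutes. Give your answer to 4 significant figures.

e^(−λ·3.223) = 0.69 ⇒ λ = −ln(0.69)/3.223 = 0.11513.
Mean = 1/λ = 8.68584 minutes.

8.686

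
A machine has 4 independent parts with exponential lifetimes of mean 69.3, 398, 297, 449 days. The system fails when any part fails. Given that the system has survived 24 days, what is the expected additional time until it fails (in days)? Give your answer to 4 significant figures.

First-failure rate Σλ = 1/69.3 + 1/398 + 1/297 + 1/449 = 0.0225368.
By memorylessness the expected residual is 1/Σλ = 44.372 days, regardless of the 24 already elapsed.

44.37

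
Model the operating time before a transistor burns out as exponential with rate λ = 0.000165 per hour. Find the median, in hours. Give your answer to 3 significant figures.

4200

Set 1 − e^(−λt) = 0.5, so t = −ln(0.5)/λ = 0.69315/0.000165 ≈ 4200.89 hours.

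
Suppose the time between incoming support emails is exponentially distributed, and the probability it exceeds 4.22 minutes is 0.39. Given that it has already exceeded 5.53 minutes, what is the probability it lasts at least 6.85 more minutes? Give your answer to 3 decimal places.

0.217

From e^(−λ·4.22) = 0.39, λ = −ln(0.39)/4.22 = 0.22313.
Memoryless: P(X > 5.53+6.85 | X > 5.53) = P(X > 6.85) = e^(−0.22313·6.85) ≈ 0.217.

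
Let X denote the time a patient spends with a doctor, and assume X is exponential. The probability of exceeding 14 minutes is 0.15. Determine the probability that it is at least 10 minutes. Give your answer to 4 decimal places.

e^(−λ·14) = 0.15 ⇒ λ = −ln(0.15)/14 = 0.135509.
P(X > 10) = e^(−0.135509·10) = e^(−1.3551) ≈ 0.2579.

0.2579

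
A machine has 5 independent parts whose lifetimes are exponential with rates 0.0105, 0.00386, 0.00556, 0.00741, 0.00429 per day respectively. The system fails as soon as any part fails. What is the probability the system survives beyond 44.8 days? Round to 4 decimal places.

The time to first failure is exponential with rate Σλ = 0.0105 + 0.00386 + 0.00556 + 0.00741 + 0.00429 = 0.03162.
P(min > 44.8) = e^(−0.03162·44.8) = e^(−1.4166) ≈ 0.2425.

0.2425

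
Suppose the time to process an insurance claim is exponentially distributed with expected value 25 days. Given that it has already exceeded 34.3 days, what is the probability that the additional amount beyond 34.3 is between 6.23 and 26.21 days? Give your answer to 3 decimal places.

The rate is λ = 1/25 = 0.04 per day.
Memoryless: the residual past 34.3 is again Exp(λ).
P(6.23 < residual < 26.21) = e^(−λ·6.23) − e^(−λ·26.21) = 0.77942 − 0.35050 ≈ 0.429.

0.429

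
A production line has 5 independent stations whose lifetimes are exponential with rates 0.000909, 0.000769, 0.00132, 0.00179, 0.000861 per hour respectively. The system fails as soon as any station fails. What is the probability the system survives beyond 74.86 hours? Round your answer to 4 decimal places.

The time to first failure is exponential with rate Σλ = 0.000909 + 0.000769 + 0.00132 + 0.00179 + 0.000861 = 0.005649.
P(min > 74.86) = e^(−0.005649·74.86) = e^(−0.42288) ≈ 0.6552.

0.6552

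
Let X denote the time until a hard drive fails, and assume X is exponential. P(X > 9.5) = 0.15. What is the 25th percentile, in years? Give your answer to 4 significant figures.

e^(−λ·9.5) = 0.15 ⇒ λ = −ln(0.15)/9.5 = 0.199697.
25th percentile: 1 − e^(−λt) = 0.25, t = −ln(0.75)/λ = 1.44059 years.

1.441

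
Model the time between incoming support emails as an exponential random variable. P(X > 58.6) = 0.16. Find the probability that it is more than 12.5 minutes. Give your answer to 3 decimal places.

0.676

e^(−λ·58.6) = 0.16 ⇒ λ = −ln(0.16)/58.6 = 0.0312727.
P(X > 12.5) = e^(−0.0312727·12.5) = e^(−0.39091) ≈ 0.676.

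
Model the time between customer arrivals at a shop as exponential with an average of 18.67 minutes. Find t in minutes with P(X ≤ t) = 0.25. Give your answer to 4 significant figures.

The rate is λ = 1/18.67 = 0.0535619 per minute.
Set 1 − e^(−λt) = 0.25, so t = −ln(0.75)/λ = 0.28768/0.0535619 ≈ 5.37102 minutes.

5.371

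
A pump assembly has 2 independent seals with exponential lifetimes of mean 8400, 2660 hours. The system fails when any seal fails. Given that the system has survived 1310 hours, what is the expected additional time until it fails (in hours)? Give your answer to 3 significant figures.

2020

First-failure rate Σλ = 1/8400 + 1/2660 = 0.000494987.
By memorylessness the expected residual is 1/Σλ = 2020.25 hours, regardless of the 1310 already elapsed.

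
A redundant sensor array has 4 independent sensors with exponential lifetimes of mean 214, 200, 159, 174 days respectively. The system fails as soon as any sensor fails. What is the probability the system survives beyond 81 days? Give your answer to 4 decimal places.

0.1723

The first failure time is exponential with rate Σλ_i = 1/214 + 1/200 + 1/159 + 1/174 = 0.0217093 per day.
P(min > 81) = e^(−0.0217093·81) = e^(−1.7585) ≈ 0.1723.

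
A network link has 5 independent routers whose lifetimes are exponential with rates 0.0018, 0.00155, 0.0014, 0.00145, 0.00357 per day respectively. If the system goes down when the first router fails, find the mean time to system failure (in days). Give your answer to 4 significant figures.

The time to first failure is exponential with rate Σλ = 0.0018 + 0.00155 + 0.0014 + 0.00145 + 0.00357 = 0.00977.
E[min] = 1/Σλ = 1/0.00977 = 102.354 days.

102.4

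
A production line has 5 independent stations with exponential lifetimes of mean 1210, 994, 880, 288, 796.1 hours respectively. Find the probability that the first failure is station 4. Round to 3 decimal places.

Rates: λ_i = 1/mean_i → 0.000826446, 0.00100604, 0.00113636, 0.00347222, 0.00125612; Σλ = 0.00769719.
P(station 4 first) = λ_4/Σλ = 0.00347222/0.00769719 ≈ 0.451.

0.451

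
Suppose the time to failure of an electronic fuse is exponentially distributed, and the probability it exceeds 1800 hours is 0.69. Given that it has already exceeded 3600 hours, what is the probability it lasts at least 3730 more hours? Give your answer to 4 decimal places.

From e^(−λ·1800) = 0.69, λ = −ln(0.69)/1800 = 0.000206146.
Memoryless: P(X > 3600+3730 | X > 3600) = P(X > 3730) = e^(−0.000206146·3730) ≈ 0.4635.

0.4635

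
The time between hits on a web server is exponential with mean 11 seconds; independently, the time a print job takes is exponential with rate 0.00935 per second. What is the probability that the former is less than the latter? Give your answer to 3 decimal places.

0.907

λ_1 = 1/11 = 0.0909091, λ_2 = 0.00935.
For independent exponentials, P(the former < the latter) = λ_1/(λ_1+λ_2) = 0.0909091/0.100259 ≈ 0.907.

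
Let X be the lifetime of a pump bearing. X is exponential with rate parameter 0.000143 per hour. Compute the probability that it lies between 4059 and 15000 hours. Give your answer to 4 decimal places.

P(4059 < X < 15000) = e^(−λ·4059) − e^(−λ·15000) = 0.55965 − 0.11707 ≈ 0.4426.

0.4426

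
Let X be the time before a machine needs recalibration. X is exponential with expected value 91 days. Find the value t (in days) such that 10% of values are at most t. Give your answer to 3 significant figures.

9.59

The rate is λ = 1/91 = 0.010989 per day.
Set 1 − e^(−λt) = 0.1, so t = −ln(0.9)/λ = 0.10536/0.010989 ≈ 9.58781 days.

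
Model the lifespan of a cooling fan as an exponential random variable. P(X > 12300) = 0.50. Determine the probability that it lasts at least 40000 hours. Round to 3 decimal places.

0.105

e^(−λ·12300) = 0.50 ⇒ λ = −ln(0.50)/12300 = 0.0000563534.
P(X > 40000) = e^(−0.0000563534·40000) = e^(−2.2541) ≈ 0.105.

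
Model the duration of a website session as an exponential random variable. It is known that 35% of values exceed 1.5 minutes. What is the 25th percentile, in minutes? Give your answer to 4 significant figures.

e^(−λ·1.5) = 0.35 ⇒ λ = −ln(0.35)/1.5 = 0.699881.
25th percentile: 1 − e^(−λt) = 0.25, t = −ln(0.75)/λ = 0.411044 minutes.

0.4110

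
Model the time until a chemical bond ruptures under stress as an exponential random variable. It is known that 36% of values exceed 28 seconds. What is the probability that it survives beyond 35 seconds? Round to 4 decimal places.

0.2789

e^(−λ·28) = 0.36 ⇒ λ = −ln(0.36)/28 = 0.0364875.
P(X > 35) = e^(−0.0364875·35) = e^(−1.2771) ≈ 0.2789.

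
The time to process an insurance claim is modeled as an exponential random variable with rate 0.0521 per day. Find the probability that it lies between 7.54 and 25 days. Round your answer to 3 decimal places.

0.403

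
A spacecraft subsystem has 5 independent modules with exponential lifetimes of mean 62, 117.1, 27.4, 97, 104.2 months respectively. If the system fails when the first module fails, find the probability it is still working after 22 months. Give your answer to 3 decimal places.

0.168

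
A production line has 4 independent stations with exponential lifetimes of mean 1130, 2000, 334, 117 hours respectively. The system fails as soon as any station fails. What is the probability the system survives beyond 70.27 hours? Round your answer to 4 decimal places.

The first failure time is exponential with rate Σλ_i = 1/1130 + 1/2000 + 1/334 + 1/117 = 0.012926 per hour.
P(min > 70.27) = e^(−0.012926·70.27) = e^(−0.90831) ≈ 0.4032.

0.4032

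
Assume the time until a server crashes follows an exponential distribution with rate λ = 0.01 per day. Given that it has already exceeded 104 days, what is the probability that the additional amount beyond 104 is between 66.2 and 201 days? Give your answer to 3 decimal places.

Memoryless: the residual past 104 is again Exp(λ).
P(66.2 < residual < 201) = e^(−λ·66.2) − e^(−λ·201) = 0.51582 − 0.13399 ≈ 0.382.

0.382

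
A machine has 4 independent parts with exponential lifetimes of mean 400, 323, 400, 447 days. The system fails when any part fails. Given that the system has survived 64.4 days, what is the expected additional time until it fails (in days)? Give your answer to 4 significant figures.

First-failure rate Σλ = 1/400 + 1/323 + 1/400 + 1/447 = 0.0103331.
By memorylessness the expected residual is 1/Σλ = 96.7763 days, regardless of the 64.4 already elapsed.

96.78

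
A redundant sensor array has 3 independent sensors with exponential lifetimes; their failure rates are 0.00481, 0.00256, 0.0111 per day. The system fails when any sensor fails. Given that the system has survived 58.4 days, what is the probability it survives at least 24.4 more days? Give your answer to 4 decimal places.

Time to first failure ~ Exp(Σλ) with Σλ = 0.01847.
By memorylessness, P(T > 58.4+24.4 | T > 58.4) = P(T > 24.4) = e^(−0.01847·24.4) ≈ 0.6372.

0.6372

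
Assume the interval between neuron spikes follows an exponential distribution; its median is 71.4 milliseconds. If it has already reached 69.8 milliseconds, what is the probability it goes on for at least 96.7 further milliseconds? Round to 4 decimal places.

0.3911

For an exponential, median = ln(2)/λ, so λ = ln 2 / 71.4 = 0.00970794 per millisecond.
By the memoryless property, P(X > 69.8+96.7 | X > 69.8) = P(X > 96.7).
P(X > 96.7) = e^(−0.93876) ≈ 0.3911.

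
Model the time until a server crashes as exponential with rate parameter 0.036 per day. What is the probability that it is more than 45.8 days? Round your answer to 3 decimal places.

P(X > 45.8) = e^(−λ·45.8) = e^(−1.6488) ≈ 0.192.

0.192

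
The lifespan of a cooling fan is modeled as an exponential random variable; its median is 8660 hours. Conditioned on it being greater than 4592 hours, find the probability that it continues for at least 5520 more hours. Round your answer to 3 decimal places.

0.643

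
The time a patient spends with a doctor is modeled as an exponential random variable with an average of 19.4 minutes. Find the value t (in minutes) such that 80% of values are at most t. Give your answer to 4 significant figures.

The rate is λ = 1/19.4 = 0.0515464 per minute.
Set 1 − e^(−λt) = 0.8, so t = −ln(0.2)/λ = 1.6094/0.0515464 ≈ 31.2231 minutes.

31.22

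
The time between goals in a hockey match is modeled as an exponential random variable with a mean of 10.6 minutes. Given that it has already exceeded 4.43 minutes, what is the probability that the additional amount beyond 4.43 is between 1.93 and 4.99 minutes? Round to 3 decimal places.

The rate is λ = 1/10.6 = 0.0943396 per minute.
Memoryless: the residual past 4.43 is again Exp(λ).
P(1.93 < residual < 4.99) = e^(−λ·1.93) − e^(−λ·4.99) = 0.83354 − 0.62453 ≈ 0.209.

0.209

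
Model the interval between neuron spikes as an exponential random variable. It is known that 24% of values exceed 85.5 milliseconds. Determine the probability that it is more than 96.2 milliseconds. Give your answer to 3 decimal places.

0.201

e^(−λ·85.5) = 0.24 ⇒ λ = −ln(0.24)/85.5 = 0.0166914.
P(X > 96.2) = e^(−0.0166914·96.2) = e^(−1.6057) ≈ 0.201.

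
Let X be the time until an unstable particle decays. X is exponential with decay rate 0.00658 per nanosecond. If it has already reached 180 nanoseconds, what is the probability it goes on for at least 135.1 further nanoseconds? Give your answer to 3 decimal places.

By the memoryless property, P(X > 180+135.1 | X > 180) = P(X > 135.1).
P(X > 135.1) = e^(−0.88896) ≈ 0.411.

0.411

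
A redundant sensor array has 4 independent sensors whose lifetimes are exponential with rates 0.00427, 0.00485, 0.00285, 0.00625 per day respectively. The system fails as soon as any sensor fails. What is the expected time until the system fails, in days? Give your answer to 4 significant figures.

54.88

The time to first failure is exponential with rate Σλ = 0.00427 + 0.00485 + 0.00285 + 0.00625 = 0.01822.
E[min] = 1/Σλ = 1/0.01822 = 54.8847 days.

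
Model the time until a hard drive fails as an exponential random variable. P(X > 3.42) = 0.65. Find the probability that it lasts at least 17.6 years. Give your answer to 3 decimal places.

0.109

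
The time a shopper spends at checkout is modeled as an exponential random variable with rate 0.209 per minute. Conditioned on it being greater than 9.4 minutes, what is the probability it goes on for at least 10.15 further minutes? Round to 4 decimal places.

0.1199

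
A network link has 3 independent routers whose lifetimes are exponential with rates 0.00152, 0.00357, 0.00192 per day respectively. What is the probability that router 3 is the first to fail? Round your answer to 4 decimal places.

0.2739

The time to first failure is exponential with rate Σλ = 0.00152 + 0.00357 + 0.00192 = 0.00701.
P(router 3 first) = λ_3/Σλ = 0.00192/0.00701 ≈ 0.2739.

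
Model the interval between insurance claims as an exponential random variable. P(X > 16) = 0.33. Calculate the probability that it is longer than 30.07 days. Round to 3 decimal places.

0.124

e^(−λ·16) = 0.33 ⇒ λ = −ln(0.33)/16 = 0.0692914.
P(X > 30.07) = e^(−0.0692914·30.07) = e^(−2.0836) ≈ 0.124.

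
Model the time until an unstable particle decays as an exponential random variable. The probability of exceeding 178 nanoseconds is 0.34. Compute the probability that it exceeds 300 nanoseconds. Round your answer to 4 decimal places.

e^(−λ·178) = 0.34 ⇒ λ = −ln(0.34)/178 = 0.00606073.
P(X > 300) = e^(−0.00606073·300) = e^(−1.8182) ≈ 0.1623.

0.1623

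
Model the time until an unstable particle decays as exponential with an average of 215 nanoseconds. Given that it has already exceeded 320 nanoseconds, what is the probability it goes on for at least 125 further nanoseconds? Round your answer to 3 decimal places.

0.559

The rate is λ = 1/215 = 0.00465116 per nanosecond.
By the memoryless property, P(X > 320+125 | X > 320) = P(X > 125).
P(X > 125) = e^(−0.5814) ≈ 0.559.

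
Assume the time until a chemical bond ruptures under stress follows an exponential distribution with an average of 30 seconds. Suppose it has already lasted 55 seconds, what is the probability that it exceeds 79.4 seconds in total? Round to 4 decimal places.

0.4434

The rate is λ = 1/30 = 0.0333333 per second.
The exponential is memoryless, so the remaining time is again Exp(λ): the condition X > 55 is irrelevant.
P(X > 24.4) = e^(−0.81333) ≈ 0.4434.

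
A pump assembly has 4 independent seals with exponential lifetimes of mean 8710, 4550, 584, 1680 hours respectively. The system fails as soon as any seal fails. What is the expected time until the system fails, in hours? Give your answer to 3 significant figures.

378

The first failure time is exponential with rate Σλ_i = 1/8710 + 1/4550 + 1/584 + 1/1680 = 0.00264216 per hour.
E[min] = 1/Σλ = 1/0.00264216 = 378.479 hours.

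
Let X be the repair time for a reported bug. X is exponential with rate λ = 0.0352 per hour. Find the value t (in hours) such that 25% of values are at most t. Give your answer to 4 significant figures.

8.173

Set 1 − e^(−λt) = 0.25, so t = −ln(0.75)/λ = 0.28768/0.0352 ≈ 8.17279 hours.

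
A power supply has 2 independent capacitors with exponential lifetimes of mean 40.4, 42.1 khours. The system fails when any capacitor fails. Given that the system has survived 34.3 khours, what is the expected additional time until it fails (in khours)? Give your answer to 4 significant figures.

20.62

First-failure rate Σλ = 1/40.4 + 1/42.1 = 0.0485054.
By memorylessness the expected residual is 1/Σλ = 20.6162 khours, regardless of the 34.3 already elapsed.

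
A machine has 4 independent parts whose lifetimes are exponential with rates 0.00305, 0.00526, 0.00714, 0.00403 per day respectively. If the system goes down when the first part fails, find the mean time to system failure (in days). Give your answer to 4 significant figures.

51.33

The time to first failure is exponential with rate Σλ = 0.00305 + 0.00526 + 0.00714 + 0.00403 = 0.01948.
E[min] = 1/Σλ = 1/0.01948 = 51.3347 days.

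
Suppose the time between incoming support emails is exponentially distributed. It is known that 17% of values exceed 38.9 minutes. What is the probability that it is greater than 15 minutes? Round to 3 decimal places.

e^(−λ·38.9) = 0.17 ⇒ λ = −ln(0.17)/38.9 = 0.0455516.
P(X > 15) = e^(−0.0455516·15) = e^(−0.68327) ≈ 0.505.

0.505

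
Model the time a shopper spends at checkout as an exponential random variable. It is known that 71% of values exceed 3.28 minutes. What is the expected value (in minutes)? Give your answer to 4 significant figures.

e^(−λ·3.28) = 0.71 ⇒ λ = −ln(0.71)/3.28 = 0.104418.
Mean = 1/λ = 9.57691 minutes.

9.577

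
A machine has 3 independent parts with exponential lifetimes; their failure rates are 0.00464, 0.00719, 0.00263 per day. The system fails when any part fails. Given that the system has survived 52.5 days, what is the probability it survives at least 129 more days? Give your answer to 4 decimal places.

Time to first failure ~ Exp(Σλ) with Σλ = 0.01446.
By memorylessness, P(T > 52.5+129 | T > 52.5) = P(T > 129) = e^(−0.01446·129) ≈ 0.1548.

0.1548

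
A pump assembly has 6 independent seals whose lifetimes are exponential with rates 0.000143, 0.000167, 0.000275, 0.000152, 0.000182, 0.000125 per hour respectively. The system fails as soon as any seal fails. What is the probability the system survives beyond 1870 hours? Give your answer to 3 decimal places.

0.142

The time to first failure is exponential with rate Σλ = 0.000143 + 0.000167 + 0.000275 + 0.000152 + 0.000182 + 0.000125 = 0.001044.
P(min > 1870) = e^(−0.001044·1870) = e^(−1.9523) ≈ 0.142.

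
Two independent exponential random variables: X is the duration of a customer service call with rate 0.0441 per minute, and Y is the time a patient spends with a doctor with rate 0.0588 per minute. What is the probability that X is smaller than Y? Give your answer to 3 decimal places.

0.429

λ_1 = 0.0441, λ_2 = 0.0588.
For independent exponentials, P(X < Y) = λ_1/(λ_1+λ_2) = 0.0441/0.1029 ≈ 0.429.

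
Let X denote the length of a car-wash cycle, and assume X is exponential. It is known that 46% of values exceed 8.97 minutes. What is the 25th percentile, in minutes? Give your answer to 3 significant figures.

e^(−λ·8.97) = 0.46 ⇒ λ = −ln(0.46)/8.97 = 0.0865695.
25th percentile: 1 − e^(−λt) = 0.25, t = −ln(0.75)/λ = 3.32313 minutes.

3.32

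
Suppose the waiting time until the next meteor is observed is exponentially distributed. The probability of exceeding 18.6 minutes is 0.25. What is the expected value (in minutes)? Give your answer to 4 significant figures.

13.42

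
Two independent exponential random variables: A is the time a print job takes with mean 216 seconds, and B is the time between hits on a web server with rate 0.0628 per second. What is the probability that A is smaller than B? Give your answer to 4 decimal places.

λ_1 = 1/216 = 0.00462963, λ_2 = 0.0628.
For independent exponentials, P(A < B) = λ_1/(λ_1+λ_2) = 0.00462963/0.0674296 ≈ 0.0687.

0.0687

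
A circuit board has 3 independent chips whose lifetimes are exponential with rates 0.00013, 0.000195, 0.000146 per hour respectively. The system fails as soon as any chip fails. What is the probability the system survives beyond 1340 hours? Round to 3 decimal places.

0.532

The time to first failure is exponential with rate Σλ = 0.00013 + 0.000195 + 0.000146 = 0.000471.
P(min > 1340) = e^(−0.000471·1340) = e^(−0.63114) ≈ 0.532.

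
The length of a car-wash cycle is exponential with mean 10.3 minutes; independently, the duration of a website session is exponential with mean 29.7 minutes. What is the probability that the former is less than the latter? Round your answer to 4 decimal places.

0.7425

λ_1 = 1/10.3 = 0.0970874, λ_2 = 1/29.7 = 0.03367.
For independent exponentials, P(the former < the latter) = λ_1/(λ_1+λ_2) = 0.0970874/0.130757 ≈ 0.7425.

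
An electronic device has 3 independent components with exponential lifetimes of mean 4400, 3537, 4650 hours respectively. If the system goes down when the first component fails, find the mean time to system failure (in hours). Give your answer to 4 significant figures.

1379

The first failure time is exponential with rate Σλ_i = 1/4400 + 1/3537 + 1/4650 = 0.000725052 per hour.
E[min] = 1/Σλ = 1/0.000725052 = 1379.21 hours.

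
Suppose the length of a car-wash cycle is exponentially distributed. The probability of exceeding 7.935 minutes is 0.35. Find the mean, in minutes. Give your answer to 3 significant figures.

e^(−λ·7.935) = 0.35 ⇒ λ = −ln(0.35)/7.935 = 0.132303.
Mean = 1/λ = 7.55842 minutes.

7.56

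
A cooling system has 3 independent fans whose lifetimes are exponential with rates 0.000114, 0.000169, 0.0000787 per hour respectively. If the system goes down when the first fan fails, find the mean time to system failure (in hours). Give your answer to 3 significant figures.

2760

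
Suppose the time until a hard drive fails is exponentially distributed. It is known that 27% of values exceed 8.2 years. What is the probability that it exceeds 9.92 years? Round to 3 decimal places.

0.205

e^(−λ·8.2) = 0.27 ⇒ λ = −ln(0.27)/8.2 = 0.159675.
P(X > 9.92) = e^(−0.159675·9.92) = e^(−1.584) ≈ 0.205.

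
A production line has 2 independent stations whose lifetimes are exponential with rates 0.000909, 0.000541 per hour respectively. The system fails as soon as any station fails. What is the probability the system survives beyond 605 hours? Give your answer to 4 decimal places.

0.4159

The time to first failure is exponential with rate Σλ = 0.000909 + 0.000541 = 0.00145.
P(min > 605) = e^(−0.00145·605) = e^(−0.87725) ≈ 0.4159.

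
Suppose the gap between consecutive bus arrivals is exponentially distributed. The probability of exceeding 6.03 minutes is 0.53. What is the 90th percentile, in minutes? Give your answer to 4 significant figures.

e^(−λ·6.03) = 0.53 ⇒ λ = −ln(0.53)/6.03 = 0.105287.
90th percentile: 1 − e^(−λt) = 0.9, t = −ln(0.1)/λ = 21.8697 minutes.

21.87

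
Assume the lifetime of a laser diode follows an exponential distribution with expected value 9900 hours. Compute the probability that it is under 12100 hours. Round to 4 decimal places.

0.7054

The rate is λ = 1/9900 = 0.00010101 per hour.
P(X ≤ 12100) = 1 − e^(−λ·12100) = 1 − e^(−1.2222) ≈ 0.7054.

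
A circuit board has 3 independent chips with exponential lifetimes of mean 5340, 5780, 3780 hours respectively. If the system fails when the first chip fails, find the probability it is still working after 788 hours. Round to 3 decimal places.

0.611

The first failure time is exponential with rate Σλ_i = 1/5340 + 1/5780 + 1/3780 = 0.000624827 per hour.
P(min > 788) = e^(−0.000624827·788) = e^(−0.49236) ≈ 0.611.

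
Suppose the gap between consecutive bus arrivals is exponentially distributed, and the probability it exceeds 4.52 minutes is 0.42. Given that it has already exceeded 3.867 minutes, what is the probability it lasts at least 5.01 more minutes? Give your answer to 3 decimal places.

From e^(−λ·4.52) = 0.42, λ = −ln(0.42)/4.52 = 0.191925.
Memoryless: P(X > 3.867+5.01 | X > 3.867) = P(X > 5.01) = e^(−0.191925·5.01) ≈ 0.382.

0.382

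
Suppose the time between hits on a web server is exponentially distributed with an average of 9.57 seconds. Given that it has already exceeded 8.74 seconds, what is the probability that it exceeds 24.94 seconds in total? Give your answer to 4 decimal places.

0.1840

The rate is λ = 1/9.57 = 0.104493 per second.
By the memoryless property, P(X > 8.74+16.2 | X > 8.74) = P(X > 16.2).
P(X > 16.2) = e^(−1.6928) ≈ 0.1840.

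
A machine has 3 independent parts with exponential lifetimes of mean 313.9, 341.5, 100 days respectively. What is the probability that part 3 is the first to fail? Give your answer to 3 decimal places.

0.621

Rates: λ_i = 1/mean_i → 0.00318573, 0.00292826, 0.01; Σλ = 0.016114.
P(part 3 first) = λ_3/Σλ = 0.01/0.016114 ≈ 0.621.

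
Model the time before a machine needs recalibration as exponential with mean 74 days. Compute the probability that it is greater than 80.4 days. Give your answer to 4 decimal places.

0.3374

The rate is λ = 1/74 = 0.0135135 per day.
P(X > 80.4) = e^(−λ·80.4) = e^(−1.0865) ≈ 0.3374.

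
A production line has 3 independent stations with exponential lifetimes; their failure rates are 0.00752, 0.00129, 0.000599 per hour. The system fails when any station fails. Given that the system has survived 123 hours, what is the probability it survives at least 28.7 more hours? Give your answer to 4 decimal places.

0.7634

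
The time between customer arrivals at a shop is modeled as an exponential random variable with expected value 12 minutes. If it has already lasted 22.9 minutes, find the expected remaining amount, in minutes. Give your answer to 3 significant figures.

12.0

The rate is λ = 1/12 = 0.0833333 per minute.
By memorylessness, the remaining amount past any threshold is again Exp(λ) with mean 1/λ = 12 minutes.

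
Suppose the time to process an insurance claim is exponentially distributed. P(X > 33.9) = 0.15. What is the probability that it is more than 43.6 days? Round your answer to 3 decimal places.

0.087

e^(−λ·33.9) = 0.15 ⇒ λ = −ln(0.15)/33.9 = 0.0559622.
P(X > 43.6) = e^(−0.0559622·43.6) = e^(−2.44) ≈ 0.087.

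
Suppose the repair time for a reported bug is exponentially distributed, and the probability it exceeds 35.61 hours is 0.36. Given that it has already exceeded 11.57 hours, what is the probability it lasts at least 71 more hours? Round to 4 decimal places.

0.1304

From e^(−λ·35.61) = 0.36, λ = −ln(0.36)/35.61 = 0.02869.
Memoryless: P(X > 11.57+71 | X > 11.57) = P(X > 71) = e^(−0.02869·71) ≈ 0.1304.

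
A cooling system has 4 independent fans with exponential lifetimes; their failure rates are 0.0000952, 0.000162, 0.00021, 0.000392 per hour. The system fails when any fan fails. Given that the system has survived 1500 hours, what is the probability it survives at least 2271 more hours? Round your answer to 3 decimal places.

0.142

Time to first failure ~ Exp(Σλ) with Σλ = 0.0008592.
By memorylessness, P(T > 1500+2271 | T > 1500) = P(T > 2271) = e^(−0.0008592·2271) ≈ 0.142.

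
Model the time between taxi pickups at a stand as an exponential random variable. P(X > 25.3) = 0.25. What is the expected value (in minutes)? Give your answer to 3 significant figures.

e^(−λ·25.3) = 0.25 ⇒ λ = −ln(0.25)/25.3 = 0.0547942.
Mean = 1/λ = 18.2501 minutes.

18.3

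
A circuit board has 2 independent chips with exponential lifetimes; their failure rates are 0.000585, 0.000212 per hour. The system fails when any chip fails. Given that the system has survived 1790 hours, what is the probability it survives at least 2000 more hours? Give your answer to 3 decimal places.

0.203

Time to first failure ~ Exp(Σλ) with Σλ = 0.000797.
By memorylessness, P(T > 1790+2000 | T > 1790) = P(T > 2000) = e^(−0.000797·2000) ≈ 0.203.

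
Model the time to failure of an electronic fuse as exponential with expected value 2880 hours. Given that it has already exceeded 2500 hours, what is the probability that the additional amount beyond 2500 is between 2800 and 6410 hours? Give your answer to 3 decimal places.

The rate is λ = 1/2880 = 0.000347222 per hour.
Memoryless: the residual past 2500 is again Exp(λ).
P(2800 < residual < 6410) = e^(−λ·2800) − e^(−λ·6410) = 0.37824 − 0.10799 ≈ 0.270.

0.270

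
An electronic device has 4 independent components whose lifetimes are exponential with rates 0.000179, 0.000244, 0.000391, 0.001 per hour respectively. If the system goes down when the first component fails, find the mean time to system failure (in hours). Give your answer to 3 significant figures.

The time to first failure is exponential with rate Σλ = 0.000179 + 0.000244 + 0.000391 + 0.001 = 0.001814.
E[min] = 1/Σλ = 1/0.001814 = 551.268 hours.

551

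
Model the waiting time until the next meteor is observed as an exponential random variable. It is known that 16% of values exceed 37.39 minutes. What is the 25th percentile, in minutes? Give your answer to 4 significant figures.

e^(−λ·37.39) = 0.16 ⇒ λ = −ln(0.16)/37.39 = 0.0490126.
25th percentile: 1 − e^(−λt) = 0.25, t = −ln(0.75)/λ = 5.86955 minutes.

5.870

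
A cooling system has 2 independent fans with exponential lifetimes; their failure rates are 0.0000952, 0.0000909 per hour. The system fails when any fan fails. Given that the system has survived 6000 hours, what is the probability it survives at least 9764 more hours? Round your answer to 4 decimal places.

Time to first failure ~ Exp(Σλ) with Σλ = 0.0001861.
By memorylessness, P(T > 6000+9764 | T > 6000) = P(T > 9764) = e^(−0.0001861·9764) ≈ 0.1625.

0.1625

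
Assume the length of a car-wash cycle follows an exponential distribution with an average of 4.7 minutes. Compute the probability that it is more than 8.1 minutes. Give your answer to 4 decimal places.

0.1785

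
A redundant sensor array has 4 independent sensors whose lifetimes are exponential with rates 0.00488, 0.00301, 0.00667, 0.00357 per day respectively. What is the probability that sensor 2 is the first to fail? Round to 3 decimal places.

The time to first failure is exponential with rate Σλ = 0.00488 + 0.00301 + 0.00667 + 0.00357 = 0.01813.
P(sensor 2 first) = λ_2/Σλ = 0.00301/0.01813 ≈ 0.166.

0.166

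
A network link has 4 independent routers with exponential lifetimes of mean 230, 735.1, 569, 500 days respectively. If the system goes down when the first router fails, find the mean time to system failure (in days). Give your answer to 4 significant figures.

105.6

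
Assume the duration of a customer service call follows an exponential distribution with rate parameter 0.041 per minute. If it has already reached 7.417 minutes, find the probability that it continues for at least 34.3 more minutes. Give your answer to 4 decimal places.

0.2450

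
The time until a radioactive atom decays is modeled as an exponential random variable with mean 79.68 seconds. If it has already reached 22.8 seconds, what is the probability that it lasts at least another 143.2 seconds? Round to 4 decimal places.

The rate is λ = 1/79.68 = 0.0125502 per second.
By the memoryless property, P(X > 22.8+143.2 | X > 22.8) = P(X > 143.2).
P(X > 143.2) = e^(−1.7972) ≈ 0.1658.

0.1658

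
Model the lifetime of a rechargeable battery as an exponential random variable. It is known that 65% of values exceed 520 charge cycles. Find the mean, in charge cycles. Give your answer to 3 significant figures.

1210

e^(−λ·520) = 0.65 ⇒ λ = −ln(0.65)/520 = 0.000828429.
Mean = 1/λ = 1207.1 charge cycles.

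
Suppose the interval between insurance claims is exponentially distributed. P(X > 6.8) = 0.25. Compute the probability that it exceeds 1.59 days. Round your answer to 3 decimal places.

e^(−λ·6.8) = 0.25 ⇒ λ = −ln(0.25)/6.8 = 0.203867.
P(X > 1.59) = e^(−0.203867·1.59) = e^(−0.32415) ≈ 0.723.

0.723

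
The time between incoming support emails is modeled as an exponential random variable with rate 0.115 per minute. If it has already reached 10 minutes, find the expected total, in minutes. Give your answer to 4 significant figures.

18.70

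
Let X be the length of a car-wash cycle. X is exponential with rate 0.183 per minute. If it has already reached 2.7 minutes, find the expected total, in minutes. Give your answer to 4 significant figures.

8.164

By memorylessness, E[X | X > 2.7] = 2.7 + 1/λ = 2.7 + 5.46448 = 8.16448 minutes.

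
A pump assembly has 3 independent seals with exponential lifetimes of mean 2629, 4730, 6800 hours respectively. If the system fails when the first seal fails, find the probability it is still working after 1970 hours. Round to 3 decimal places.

0.233

The first failure time is exponential with rate Σλ_i = 1/2629 + 1/4730 + 1/6800 = 0.000738848 per hour.
P(min > 1970) = e^(−0.000738848·1970) = e^(−1.4555) ≈ 0.233.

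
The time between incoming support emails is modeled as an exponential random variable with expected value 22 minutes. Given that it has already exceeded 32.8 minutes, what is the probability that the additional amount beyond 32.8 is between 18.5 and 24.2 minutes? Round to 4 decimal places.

The rate is λ = 1/22 = 0.0454545 per minute.
Memoryless: the residual past 32.8 is again Exp(λ).
P(18.5 < residual < 24.2) = e^(−λ·18.5) − e^(−λ·24.2) = 0.43132 − 0.33287 ≈ 0.0984.

0.0984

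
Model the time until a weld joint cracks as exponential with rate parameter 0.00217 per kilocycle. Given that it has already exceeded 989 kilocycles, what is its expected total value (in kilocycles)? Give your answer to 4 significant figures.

1450

By memorylessness, E[X | X > 989] = 989 + 1/λ = 989 + 460.829 = 1449.83 kilocycles.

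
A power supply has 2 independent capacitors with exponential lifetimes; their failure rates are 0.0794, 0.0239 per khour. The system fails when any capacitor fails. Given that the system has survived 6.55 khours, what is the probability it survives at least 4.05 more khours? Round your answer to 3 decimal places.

Time to first failure ~ Exp(Σλ) with Σλ = 0.1033.
By memorylessness, P(T > 6.55+4.05 | T > 6.55) = P(T > 4.05) = e^(−0.1033·4.05) ≈ 0.658.

0.658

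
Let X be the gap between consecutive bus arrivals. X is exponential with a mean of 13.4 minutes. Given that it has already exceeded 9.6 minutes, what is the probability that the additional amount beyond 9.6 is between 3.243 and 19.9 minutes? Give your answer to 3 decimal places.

The rate is λ = 1/13.4 = 0.0746269 per minute.
Memoryless: the residual past 9.6 is again Exp(λ).
P(3.243 < residual < 19.9) = e^(−λ·3.243) − e^(−λ·19.9) = 0.78504 − 0.22649 ≈ 0.559.

0.559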